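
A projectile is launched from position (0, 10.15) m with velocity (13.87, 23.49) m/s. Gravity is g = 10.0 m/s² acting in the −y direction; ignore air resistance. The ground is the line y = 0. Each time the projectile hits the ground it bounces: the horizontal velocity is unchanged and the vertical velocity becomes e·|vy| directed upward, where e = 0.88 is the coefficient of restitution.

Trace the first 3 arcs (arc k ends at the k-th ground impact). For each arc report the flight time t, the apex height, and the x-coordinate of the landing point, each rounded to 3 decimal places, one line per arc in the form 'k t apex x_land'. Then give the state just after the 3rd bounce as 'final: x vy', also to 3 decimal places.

Arc 1: start y=10.150, vy=23.490 → t=5.096, apex=37.739, x_land=70.686, impact vy=-27.473
  bounce: vy ← 0.88·27.473 = 24.176
Arc 2: start y=0.000, vy=24.176 → t=4.835, apex=29.225, x_land=137.752, impact vy=-24.176
  bounce: vy ← 0.88·24.176 = 21.275
Arc 3: start y=0.000, vy=21.275 → t=4.255, apex=22.632, x_land=196.769, impact vy=-21.275
  bounce: vy ← 0.88·21.275 = 18.722

1 5.096 37.739 70.686
2 4.835 29.225 137.752
3 4.255 22.632 196.769
final: 196.769 18.722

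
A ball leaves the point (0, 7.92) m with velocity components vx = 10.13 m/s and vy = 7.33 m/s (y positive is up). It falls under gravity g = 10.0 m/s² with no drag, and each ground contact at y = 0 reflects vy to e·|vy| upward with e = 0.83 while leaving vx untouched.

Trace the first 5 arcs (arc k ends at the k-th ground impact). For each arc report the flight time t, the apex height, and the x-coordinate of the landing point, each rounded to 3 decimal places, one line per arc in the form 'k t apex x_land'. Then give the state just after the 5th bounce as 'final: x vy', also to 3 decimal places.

Arc 1: start y=7.920, vy=7.330 → t=2.189, apex=10.606, x_land=22.179, impact vy=-14.565
  bounce: vy ← 0.83·14.565 = 12.089
Arc 2: start y=0.000, vy=12.089 → t=2.418, apex=7.307, x_land=46.671, impact vy=-12.089
  bounce: vy ← 0.83·12.089 = 10.034
Arc 3: start y=0.000, vy=10.034 → t=2.007, apex=5.034, x_land=66.999, impact vy=-10.034
  bounce: vy ← 0.83·10.034 = 8.328
Arc 4: start y=0.000, vy=8.328 → t=1.666, apex=3.468, x_land=83.871, impact vy=-8.328
  bounce: vy ← 0.83·8.328 = 6.912
Arc 5: start y=0.000, vy=6.912 → t=1.382, apex=2.389, x_land=97.875, impact vy=-6.912
  bounce: vy ← 0.83·6.912 = 5.737

1 2.189 10.606 22.179
2 2.418 7.307 46.671
3 2.007 5.034 66.999
4 1.666 3.468 83.871
5 1.382 2.389 97.875
final: 97.875 5.737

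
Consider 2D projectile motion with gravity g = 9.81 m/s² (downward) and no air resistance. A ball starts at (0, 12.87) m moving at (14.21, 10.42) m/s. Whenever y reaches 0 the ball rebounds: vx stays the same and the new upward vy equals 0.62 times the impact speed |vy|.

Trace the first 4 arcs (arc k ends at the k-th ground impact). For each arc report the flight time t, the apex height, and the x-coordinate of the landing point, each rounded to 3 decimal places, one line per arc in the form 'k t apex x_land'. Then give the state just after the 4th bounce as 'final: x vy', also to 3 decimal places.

1 2.999 18.404 42.619
2 2.402 7.074 76.750
3 1.489 2.719 97.911
4 0.923 1.045 111.031
final: 111.031 2.808

Arc 1: start y=12.870, vy=10.420 → t=2.999, apex=18.404, x_land=42.619, impact vy=-19.002
  bounce: vy ← 0.62·19.002 = 11.781
Arc 2: start y=0.000, vy=11.781 → t=2.402, apex=7.074, x_land=76.750, impact vy=-11.781
  bounce: vy ← 0.62·11.781 = 7.304
Arc 3: start y=0.000, vy=7.304 → t=1.489, apex=2.719, x_land=97.911, impact vy=-7.304
  bounce: vy ← 0.62·7.304 = 4.529
Arc 4: start y=0.000, vy=4.529 → t=0.923, apex=1.045, x_land=111.031, impact vy=-4.529
  bounce: vy ← 0.62·4.529 = 2.808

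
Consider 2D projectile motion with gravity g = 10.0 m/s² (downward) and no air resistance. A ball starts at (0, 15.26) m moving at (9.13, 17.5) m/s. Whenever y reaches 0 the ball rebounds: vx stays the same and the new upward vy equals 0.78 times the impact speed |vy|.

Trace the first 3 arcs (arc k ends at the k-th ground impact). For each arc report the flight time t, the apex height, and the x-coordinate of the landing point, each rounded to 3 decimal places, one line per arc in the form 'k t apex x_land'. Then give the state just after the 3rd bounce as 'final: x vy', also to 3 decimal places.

Arc 1: start y=15.260, vy=17.500 → t=4.223, apex=30.572, x_land=38.554, impact vy=-24.728
  bounce: vy ← 0.78·24.728 = 19.287
Arc 2: start y=0.000, vy=19.287 → t=3.857, apex=18.600, x_land=73.773, impact vy=-19.287
  bounce: vy ← 0.78·19.287 = 15.044
Arc 3: start y=0.000, vy=15.044 → t=3.009, apex=11.316, x_land=101.243, impact vy=-15.044
  bounce: vy ← 0.78·15.044 = 11.734

1 4.223 30.572 38.554
2 3.857 18.600 73.773
3 3.009 11.316 101.243
final: 101.243 11.734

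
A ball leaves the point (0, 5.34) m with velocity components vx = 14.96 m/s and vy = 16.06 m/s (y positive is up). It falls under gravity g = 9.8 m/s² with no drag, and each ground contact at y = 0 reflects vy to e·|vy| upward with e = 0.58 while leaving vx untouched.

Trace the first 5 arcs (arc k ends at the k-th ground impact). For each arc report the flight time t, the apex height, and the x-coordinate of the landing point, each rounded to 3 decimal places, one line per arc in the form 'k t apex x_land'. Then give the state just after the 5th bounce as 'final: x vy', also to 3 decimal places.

Arc 1: start y=5.340, vy=16.060 → t=3.582, apex=18.499, x_land=53.584, impact vy=-19.042
  bounce: vy ← 0.58·19.042 = 11.044
Arc 2: start y=0.000, vy=11.044 → t=2.254, apex=6.223, x_land=87.303, impact vy=-11.044
  bounce: vy ← 0.58·11.044 = 6.406
Arc 3: start y=0.000, vy=6.406 → t=1.307, apex=2.093, x_land=106.859, impact vy=-6.406
  bounce: vy ← 0.58·6.406 = 3.715
Arc 4: start y=0.000, vy=3.715 → t=0.758, apex=0.704, x_land=118.202, impact vy=-3.715
  bounce: vy ← 0.58·3.715 = 2.155
Arc 5: start y=0.000, vy=2.155 → t=0.440, apex=0.237, x_land=124.781, impact vy=-2.155
  bounce: vy ← 0.58·2.155 = 1.250

1 3.582 18.499 53.584
2 2.254 6.223 87.303
3 1.307 2.093 106.859
4 0.758 0.704 118.202
5 0.440 0.237 124.781
final: 124.781 1.250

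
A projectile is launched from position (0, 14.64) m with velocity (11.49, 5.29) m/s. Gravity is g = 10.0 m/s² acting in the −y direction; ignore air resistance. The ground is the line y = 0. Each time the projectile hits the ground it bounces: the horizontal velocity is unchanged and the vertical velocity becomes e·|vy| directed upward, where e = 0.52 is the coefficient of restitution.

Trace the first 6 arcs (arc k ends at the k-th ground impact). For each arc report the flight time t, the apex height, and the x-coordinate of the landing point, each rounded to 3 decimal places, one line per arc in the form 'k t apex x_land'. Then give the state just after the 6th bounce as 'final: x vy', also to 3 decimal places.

1 2.320 16.039 26.657
2 1.863 4.337 48.060
3 0.969 1.173 59.189
4 0.504 0.317 64.976
5 0.262 0.086 67.985
6 0.136 0.023 69.550
final: 69.550 0.354

Arc 1: start y=14.640, vy=5.290 → t=2.320, apex=16.039, x_land=26.657, impact vy=-17.910
  bounce: vy ← 0.52·17.910 = 9.313
Arc 2: start y=0.000, vy=9.313 → t=1.863, apex=4.337, x_land=48.060, impact vy=-9.313
  bounce: vy ← 0.52·9.313 = 4.843
Arc 3: start y=0.000, vy=4.843 → t=0.969, apex=1.173, x_land=59.189, impact vy=-4.843
  bounce: vy ← 0.52·4.843 = 2.518
Arc 4: start y=0.000, vy=2.518 → t=0.504, apex=0.317, x_land=64.976, impact vy=-2.518
  bounce: vy ← 0.52·2.518 = 1.310
Arc 5: start y=0.000, vy=1.310 → t=0.262, apex=0.086, x_land=67.985, impact vy=-1.310
  bounce: vy ← 0.52·1.310 = 0.681
Arc 6: start y=0.000, vy=0.681 → t=0.136, apex=0.023, x_land=69.550, impact vy=-0.681
  bounce: vy ← 0.52·0.681 = 0.354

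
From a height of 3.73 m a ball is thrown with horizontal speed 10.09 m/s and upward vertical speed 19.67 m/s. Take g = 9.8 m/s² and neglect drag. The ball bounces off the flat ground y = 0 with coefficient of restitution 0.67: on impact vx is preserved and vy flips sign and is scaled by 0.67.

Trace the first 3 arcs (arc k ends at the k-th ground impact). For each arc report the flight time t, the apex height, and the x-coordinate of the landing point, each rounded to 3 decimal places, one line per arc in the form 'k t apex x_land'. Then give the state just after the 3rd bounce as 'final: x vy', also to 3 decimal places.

Arc 1: start y=3.730, vy=19.670 → t=4.196, apex=23.470, x_land=42.335, impact vy=-21.448
  bounce: vy ← 0.67·21.448 = 14.370
Arc 2: start y=0.000, vy=14.370 → t=2.933, apex=10.536, x_land=71.926, impact vy=-14.370
  bounce: vy ← 0.67·14.370 = 9.628
Arc 3: start y=0.000, vy=9.628 → t=1.965, apex=4.730, x_land=91.751, impact vy=-9.628
  bounce: vy ← 0.67·9.628 = 6.451

1 4.196 23.470 42.335
2 2.933 10.536 71.926
3 1.965 4.730 91.751
final: 91.751 6.451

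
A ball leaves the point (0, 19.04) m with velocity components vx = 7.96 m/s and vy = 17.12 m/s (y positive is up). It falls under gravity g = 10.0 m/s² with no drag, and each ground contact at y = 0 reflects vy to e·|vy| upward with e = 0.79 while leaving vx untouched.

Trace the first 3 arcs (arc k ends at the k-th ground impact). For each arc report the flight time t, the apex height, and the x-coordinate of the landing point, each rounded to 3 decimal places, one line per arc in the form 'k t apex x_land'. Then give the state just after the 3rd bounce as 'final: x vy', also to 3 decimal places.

1 4.308 33.695 34.291
2 4.102 21.029 66.940
3 3.240 13.124 92.732
final: 92.732 12.799

Arc 1: start y=19.040, vy=17.120 → t=4.308, apex=33.695, x_land=34.291, impact vy=-25.959
  bounce: vy ← 0.79·25.959 = 20.508
Arc 2: start y=0.000, vy=20.508 → t=4.102, apex=21.029, x_land=66.940, impact vy=-20.508
  bounce: vy ← 0.79·20.508 = 16.201
Arc 3: start y=0.000, vy=16.201 → t=3.240, apex=13.124, x_land=92.732, impact vy=-16.201
  bounce: vy ← 0.79·16.201 = 12.799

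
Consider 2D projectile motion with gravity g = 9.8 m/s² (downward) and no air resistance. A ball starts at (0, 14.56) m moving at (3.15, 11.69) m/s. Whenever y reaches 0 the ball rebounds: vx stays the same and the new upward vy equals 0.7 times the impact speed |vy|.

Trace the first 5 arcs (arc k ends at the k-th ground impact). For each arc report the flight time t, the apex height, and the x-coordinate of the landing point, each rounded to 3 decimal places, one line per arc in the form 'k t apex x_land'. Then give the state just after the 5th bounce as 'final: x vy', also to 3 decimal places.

1 3.289 21.532 10.361
2 2.935 10.551 19.605
3 2.054 5.170 26.076
4 1.438 2.533 30.606
5 1.007 1.241 33.777
final: 33.777 3.453

Arc 1: start y=14.560, vy=11.690 → t=3.289, apex=21.532, x_land=10.361, impact vy=-20.543
  bounce: vy ← 0.7·20.543 = 14.380
Arc 2: start y=0.000, vy=14.380 → t=2.935, apex=10.551, x_land=19.605, impact vy=-14.380
  bounce: vy ← 0.7·14.380 = 10.066
Arc 3: start y=0.000, vy=10.066 → t=2.054, apex=5.170, x_land=26.076, impact vy=-10.066
  bounce: vy ← 0.7·10.066 = 7.046
Arc 4: start y=0.000, vy=7.046 → t=1.438, apex=2.533, x_land=30.606, impact vy=-7.046
  bounce: vy ← 0.7·7.046 = 4.932
Arc 5: start y=0.000, vy=4.932 → t=1.007, apex=1.241, x_land=33.777, impact vy=-4.932
  bounce: vy ← 0.7·4.932 = 3.453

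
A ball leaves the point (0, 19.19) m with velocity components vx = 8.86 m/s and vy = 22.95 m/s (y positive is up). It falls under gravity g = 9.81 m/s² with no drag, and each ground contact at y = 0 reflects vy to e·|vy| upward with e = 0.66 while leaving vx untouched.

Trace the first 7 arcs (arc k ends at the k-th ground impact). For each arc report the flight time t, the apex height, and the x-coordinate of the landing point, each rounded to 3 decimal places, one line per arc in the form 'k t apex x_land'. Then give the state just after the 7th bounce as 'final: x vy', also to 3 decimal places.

1 5.403 46.035 47.871
2 4.044 20.053 83.699
3 2.669 8.735 107.347
4 1.762 3.805 122.954
5 1.163 1.657 133.254
6 0.767 0.722 140.053
7 0.506 0.314 144.540
final: 144.540 1.639

Arc 1: start y=19.190, vy=22.950 → t=5.403, apex=46.035, x_land=47.871, impact vy=-30.053
  bounce: vy ← 0.66·30.053 = 19.835
Arc 2: start y=0.000, vy=19.835 → t=4.044, apex=20.053, x_land=83.699, impact vy=-19.835
  bounce: vy ← 0.66·19.835 = 13.091
Arc 3: start y=0.000, vy=13.091 → t=2.669, apex=8.735, x_land=107.347, impact vy=-13.091
  bounce: vy ← 0.66·13.091 = 8.640
Arc 4: start y=0.000, vy=8.640 → t=1.762, apex=3.805, x_land=122.954, impact vy=-8.640
  bounce: vy ← 0.66·8.640 = 5.703
Arc 5: start y=0.000, vy=5.703 → t=1.163, apex=1.657, x_land=133.254, impact vy=-5.703
  bounce: vy ← 0.66·5.703 = 3.764
Arc 6: start y=0.000, vy=3.764 → t=0.767, apex=0.722, x_land=140.053, impact vy=-3.764
  bounce: vy ← 0.66·3.764 = 2.484
Arc 7: start y=0.000, vy=2.484 → t=0.506, apex=0.314, x_land=144.540, impact vy=-2.484
  bounce: vy ← 0.66·2.484 = 1.639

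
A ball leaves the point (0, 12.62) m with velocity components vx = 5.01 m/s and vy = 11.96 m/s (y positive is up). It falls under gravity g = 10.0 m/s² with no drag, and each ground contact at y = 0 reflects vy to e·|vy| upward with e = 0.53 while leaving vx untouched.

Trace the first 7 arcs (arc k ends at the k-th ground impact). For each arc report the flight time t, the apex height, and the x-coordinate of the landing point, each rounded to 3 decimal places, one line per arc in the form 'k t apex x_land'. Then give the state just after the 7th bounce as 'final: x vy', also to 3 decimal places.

Arc 1: start y=12.620, vy=11.960 → t=3.185, apex=19.772, x_land=15.955, impact vy=-19.886
  bounce: vy ← 0.53·19.886 = 10.539
Arc 2: start y=0.000, vy=10.539 → t=2.108, apex=5.554, x_land=26.515, impact vy=-10.539
  bounce: vy ← 0.53·10.539 = 5.586
Arc 3: start y=0.000, vy=5.586 → t=1.117, apex=1.560, x_land=32.112, impact vy=-5.586
  bounce: vy ← 0.53·5.586 = 2.961
Arc 4: start y=0.000, vy=2.961 → t=0.592, apex=0.438, x_land=35.079, impact vy=-2.961
  bounce: vy ← 0.53·2.961 = 1.569
Arc 5: start y=0.000, vy=1.569 → t=0.314, apex=0.123, x_land=36.651, impact vy=-1.569
  bounce: vy ← 0.53·1.569 = 0.832
Arc 6: start y=0.000, vy=0.832 → t=0.166, apex=0.035, x_land=37.484, impact vy=-0.832
  bounce: vy ← 0.53·0.832 = 0.441
Arc 7: start y=0.000, vy=0.441 → t=0.088, apex=0.010, x_land=37.926, impact vy=-0.441
  bounce: vy ← 0.53·0.441 = 0.234

1 3.185 19.772 15.955
2 2.108 5.554 26.515
3 1.117 1.560 32.112
4 0.592 0.438 35.079
5 0.314 0.123 36.651
6 0.166 0.035 37.484
7 0.088 0.010 37.926
final: 37.926 0.234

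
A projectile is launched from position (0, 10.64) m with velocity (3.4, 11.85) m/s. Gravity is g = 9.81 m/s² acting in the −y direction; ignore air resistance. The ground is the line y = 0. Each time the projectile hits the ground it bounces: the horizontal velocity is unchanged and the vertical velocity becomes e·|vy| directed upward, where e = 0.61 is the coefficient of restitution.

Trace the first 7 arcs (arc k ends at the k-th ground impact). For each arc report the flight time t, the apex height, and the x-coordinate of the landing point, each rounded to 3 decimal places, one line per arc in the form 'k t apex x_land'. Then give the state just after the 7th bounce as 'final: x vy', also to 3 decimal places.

1 3.113 17.797 10.583
2 2.324 6.622 18.485
3 1.418 2.464 23.304
4 0.865 0.917 26.244
5 0.527 0.341 28.038
6 0.322 0.127 29.132
7 0.196 0.047 29.799
final: 29.799 0.587

Arc 1: start y=10.640, vy=11.850 → t=3.113, apex=17.797, x_land=10.583, impact vy=-18.686
  bounce: vy ← 0.61·18.686 = 11.399
Arc 2: start y=0.000, vy=11.399 → t=2.324, apex=6.622, x_land=18.485, impact vy=-11.399
  bounce: vy ← 0.61·11.399 = 6.953
Arc 3: start y=0.000, vy=6.953 → t=1.418, apex=2.464, x_land=23.304, impact vy=-6.953
  bounce: vy ← 0.61·6.953 = 4.241
Arc 4: start y=0.000, vy=4.241 → t=0.865, apex=0.917, x_land=26.244, impact vy=-4.241
  bounce: vy ← 0.61·4.241 = 2.587
Arc 5: start y=0.000, vy=2.587 → t=0.527, apex=0.341, x_land=28.038, impact vy=-2.587
  bounce: vy ← 0.61·2.587 = 1.578
Arc 6: start y=0.000, vy=1.578 → t=0.322, apex=0.127, x_land=29.132, impact vy=-1.578
  bounce: vy ← 0.61·1.578 = 0.963
Arc 7: start y=0.000, vy=0.963 → t=0.196, apex=0.047, x_land=29.799, impact vy=-0.963
  bounce: vy ← 0.61·0.963 = 0.587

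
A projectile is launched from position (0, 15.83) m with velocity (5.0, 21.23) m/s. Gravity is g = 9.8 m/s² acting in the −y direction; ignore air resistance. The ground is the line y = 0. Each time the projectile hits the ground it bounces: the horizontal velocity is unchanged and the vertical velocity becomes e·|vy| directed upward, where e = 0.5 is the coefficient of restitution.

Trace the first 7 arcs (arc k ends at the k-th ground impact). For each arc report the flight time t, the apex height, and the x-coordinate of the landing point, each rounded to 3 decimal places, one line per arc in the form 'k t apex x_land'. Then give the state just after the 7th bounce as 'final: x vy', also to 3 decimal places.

Arc 1: start y=15.830, vy=21.230 → t=4.981, apex=38.826, x_land=24.906, impact vy=-27.586
  bounce: vy ← 0.5·27.586 = 13.793
Arc 2: start y=0.000, vy=13.793 → t=2.815, apex=9.706, x_land=38.980, impact vy=-13.793
  bounce: vy ← 0.5·13.793 = 6.896
Arc 3: start y=0.000, vy=6.896 → t=1.407, apex=2.427, x_land=46.018, impact vy=-6.896
  bounce: vy ← 0.5·6.896 = 3.448
Arc 4: start y=0.000, vy=3.448 → t=0.704, apex=0.607, x_land=49.536, impact vy=-3.448
  bounce: vy ← 0.5·3.448 = 1.724
Arc 5: start y=0.000, vy=1.724 → t=0.352, apex=0.152, x_land=51.296, impact vy=-1.724
  bounce: vy ← 0.5·1.724 = 0.862
Arc 6: start y=0.000, vy=0.862 → t=0.176, apex=0.038, x_land=52.175, impact vy=-0.862
  bounce: vy ← 0.5·0.862 = 0.431
Arc 7: start y=0.000, vy=0.431 → t=0.088, apex=0.009, x_land=52.615, impact vy=-0.431
  bounce: vy ← 0.5·0.431 = 0.216

1 4.981 38.826 24.906
2 2.815 9.706 38.980
3 1.407 2.427 46.018
4 0.704 0.607 49.536
5 0.352 0.152 51.296
6 0.176 0.038 52.175
7 0.088 0.009 52.615
final: 52.615 0.216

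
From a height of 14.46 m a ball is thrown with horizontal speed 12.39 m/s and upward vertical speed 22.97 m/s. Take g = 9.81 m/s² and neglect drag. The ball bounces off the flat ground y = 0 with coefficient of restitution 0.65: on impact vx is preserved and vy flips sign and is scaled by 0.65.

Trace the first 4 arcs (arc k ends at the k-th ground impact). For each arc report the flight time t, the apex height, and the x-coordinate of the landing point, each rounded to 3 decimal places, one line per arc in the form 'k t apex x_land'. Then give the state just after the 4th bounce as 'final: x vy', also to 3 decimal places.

1 5.245 41.352 64.986
2 3.775 17.471 111.753
3 2.453 7.382 142.152
4 1.595 3.119 161.911
final: 161.911 5.085

Arc 1: start y=14.460, vy=22.970 → t=5.245, apex=41.352, x_land=64.986, impact vy=-28.484
  bounce: vy ← 0.65·28.484 = 18.514
Arc 2: start y=0.000, vy=18.514 → t=3.775, apex=17.471, x_land=111.753, impact vy=-18.514
  bounce: vy ← 0.65·18.514 = 12.034
Arc 3: start y=0.000, vy=12.034 → t=2.453, apex=7.382, x_land=142.152, impact vy=-12.034
  bounce: vy ← 0.65·12.034 = 7.822
Arc 4: start y=0.000, vy=7.822 → t=1.595, apex=3.119, x_land=161.911, impact vy=-7.822
  bounce: vy ← 0.65·7.822 = 5.085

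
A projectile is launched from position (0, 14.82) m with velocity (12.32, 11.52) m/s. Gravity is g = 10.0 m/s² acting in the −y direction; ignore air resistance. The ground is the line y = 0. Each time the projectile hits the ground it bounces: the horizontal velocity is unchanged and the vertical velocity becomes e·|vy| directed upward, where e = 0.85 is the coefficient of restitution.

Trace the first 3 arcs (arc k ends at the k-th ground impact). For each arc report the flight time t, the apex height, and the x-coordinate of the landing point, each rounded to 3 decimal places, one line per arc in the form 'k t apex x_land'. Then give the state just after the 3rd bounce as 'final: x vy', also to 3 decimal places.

1 3.223 21.456 39.713
2 3.522 15.502 83.099
3 2.993 11.200 119.977
final: 119.977 12.722

Arc 1: start y=14.820, vy=11.520 → t=3.223, apex=21.456, x_land=39.713, impact vy=-20.715
  bounce: vy ← 0.85·20.715 = 17.608
Arc 2: start y=0.000, vy=17.608 → t=3.522, apex=15.502, x_land=83.099, impact vy=-17.608
  bounce: vy ← 0.85·17.608 = 14.967
Arc 3: start y=0.000, vy=14.967 → t=2.993, apex=11.200, x_land=119.977, impact vy=-14.967
  bounce: vy ← 0.85·14.967 = 12.722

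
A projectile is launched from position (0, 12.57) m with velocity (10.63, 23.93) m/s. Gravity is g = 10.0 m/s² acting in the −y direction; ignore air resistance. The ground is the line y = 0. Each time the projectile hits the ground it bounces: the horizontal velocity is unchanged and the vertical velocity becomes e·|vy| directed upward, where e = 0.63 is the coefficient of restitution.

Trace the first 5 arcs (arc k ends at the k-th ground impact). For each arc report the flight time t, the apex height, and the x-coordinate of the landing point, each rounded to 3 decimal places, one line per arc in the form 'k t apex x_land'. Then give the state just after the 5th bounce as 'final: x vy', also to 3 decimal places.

1 5.264 41.202 55.952
2 3.617 16.353 94.401
3 2.279 6.491 118.623
4 1.436 2.576 133.883
5 0.904 1.022 143.497
final: 143.497 2.849

Arc 1: start y=12.570, vy=23.930 → t=5.264, apex=41.202, x_land=55.952, impact vy=-28.706
  bounce: vy ← 0.63·28.706 = 18.085
Arc 2: start y=0.000, vy=18.085 → t=3.617, apex=16.353, x_land=94.401, impact vy=-18.085
  bounce: vy ← 0.63·18.085 = 11.393
Arc 3: start y=0.000, vy=11.393 → t=2.279, apex=6.491, x_land=118.623, impact vy=-11.393
  bounce: vy ← 0.63·11.393 = 7.178
Arc 4: start y=0.000, vy=7.178 → t=1.436, apex=2.576, x_land=133.883, impact vy=-7.178
  bounce: vy ← 0.63·7.178 = 4.522
Arc 5: start y=0.000, vy=4.522 → t=0.904, apex=1.022, x_land=143.497, impact vy=-4.522
  bounce: vy ← 0.63·4.522 = 2.849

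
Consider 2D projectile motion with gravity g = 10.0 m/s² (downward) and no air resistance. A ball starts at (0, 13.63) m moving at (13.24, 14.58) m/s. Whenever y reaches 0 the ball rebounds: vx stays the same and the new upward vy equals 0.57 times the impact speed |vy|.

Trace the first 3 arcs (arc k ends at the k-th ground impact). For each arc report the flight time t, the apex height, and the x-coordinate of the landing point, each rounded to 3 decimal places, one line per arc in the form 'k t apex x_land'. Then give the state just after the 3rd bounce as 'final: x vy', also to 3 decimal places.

Arc 1: start y=13.630, vy=14.580 → t=3.661, apex=24.259, x_land=48.467, impact vy=-22.027
  bounce: vy ← 0.57·22.027 = 12.555
Arc 2: start y=0.000, vy=12.555 → t=2.511, apex=7.882, x_land=81.714, impact vy=-12.555
  bounce: vy ← 0.57·12.555 = 7.156
Arc 3: start y=0.000, vy=7.156 → t=1.431, apex=2.561, x_land=100.664, impact vy=-7.156
  bounce: vy ← 0.57·7.156 = 4.079

1 3.661 24.259 48.467
2 2.511 7.882 81.714
3 1.431 2.561 100.664
final: 100.664 4.079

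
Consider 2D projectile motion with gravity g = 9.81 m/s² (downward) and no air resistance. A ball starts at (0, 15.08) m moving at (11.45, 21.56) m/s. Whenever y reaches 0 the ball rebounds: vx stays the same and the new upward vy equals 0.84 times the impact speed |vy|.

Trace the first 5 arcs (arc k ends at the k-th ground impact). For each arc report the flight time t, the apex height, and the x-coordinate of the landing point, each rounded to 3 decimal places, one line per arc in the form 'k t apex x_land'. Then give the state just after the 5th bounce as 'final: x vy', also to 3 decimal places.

Arc 1: start y=15.080, vy=21.560 → t=5.009, apex=38.772, x_land=57.356, impact vy=-27.581
  bounce: vy ← 0.84·27.581 = 23.168
Arc 2: start y=0.000, vy=23.168 → t=4.723, apex=27.357, x_land=111.438, impact vy=-23.168
  bounce: vy ← 0.84·23.168 = 19.461
Arc 3: start y=0.000, vy=19.461 → t=3.968, apex=19.303, x_land=156.867, impact vy=-19.461
  bounce: vy ← 0.84·19.461 = 16.347
Arc 4: start y=0.000, vy=16.347 → t=3.333, apex=13.620, x_land=195.027, impact vy=-16.347
  bounce: vy ← 0.84·16.347 = 13.732
Arc 5: start y=0.000, vy=13.732 → t=2.800, apex=9.611, x_land=227.082, impact vy=-13.732
  bounce: vy ← 0.84·13.732 = 11.535

1 5.009 38.772 57.356
2 4.723 27.357 111.438
3 3.968 19.303 156.867
4 3.333 13.620 195.027
5 2.800 9.611 227.082
final: 227.082 11.535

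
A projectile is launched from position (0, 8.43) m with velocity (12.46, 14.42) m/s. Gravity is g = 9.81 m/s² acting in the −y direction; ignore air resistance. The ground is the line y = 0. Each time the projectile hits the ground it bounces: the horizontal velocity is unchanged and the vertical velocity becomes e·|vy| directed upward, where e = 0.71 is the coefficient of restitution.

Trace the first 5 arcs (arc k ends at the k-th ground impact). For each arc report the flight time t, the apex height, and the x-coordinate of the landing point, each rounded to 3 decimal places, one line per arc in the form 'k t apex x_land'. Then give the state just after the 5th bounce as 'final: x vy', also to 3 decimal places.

1 3.440 19.028 42.857
2 2.797 9.592 77.705
3 1.986 4.835 102.448
4 1.410 2.438 120.015
5 1.001 1.229 132.488
final: 132.488 3.486

Arc 1: start y=8.430, vy=14.420 → t=3.440, apex=19.028, x_land=42.857, impact vy=-19.322
  bounce: vy ← 0.71·19.322 = 13.718
Arc 2: start y=0.000, vy=13.718 → t=2.797, apex=9.592, x_land=77.705, impact vy=-13.718
  bounce: vy ← 0.71·13.718 = 9.740
Arc 3: start y=0.000, vy=9.740 → t=1.986, apex=4.835, x_land=102.448, impact vy=-9.740
  bounce: vy ← 0.71·9.740 = 6.915
Arc 4: start y=0.000, vy=6.915 → t=1.410, apex=2.438, x_land=120.015, impact vy=-6.915
  bounce: vy ← 0.71·6.915 = 4.910
Arc 5: start y=0.000, vy=4.910 → t=1.001, apex=1.229, x_land=132.488, impact vy=-4.910
  bounce: vy ← 0.71·4.910 = 3.486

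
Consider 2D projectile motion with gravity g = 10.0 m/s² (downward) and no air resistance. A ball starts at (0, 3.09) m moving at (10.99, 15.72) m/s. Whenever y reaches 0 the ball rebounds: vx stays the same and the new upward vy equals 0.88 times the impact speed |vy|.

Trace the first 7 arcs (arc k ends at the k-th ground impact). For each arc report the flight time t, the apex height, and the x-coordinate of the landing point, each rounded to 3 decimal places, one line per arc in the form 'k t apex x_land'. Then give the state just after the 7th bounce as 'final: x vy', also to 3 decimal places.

Arc 1: start y=3.090, vy=15.720 → t=3.330, apex=15.446, x_land=36.592, impact vy=-17.576
  bounce: vy ← 0.88·17.576 = 15.467
Arc 2: start y=0.000, vy=15.467 → t=3.093, apex=11.961, x_land=70.589, impact vy=-15.467
  bounce: vy ← 0.88·15.467 = 13.611
Arc 3: start y=0.000, vy=13.611 → t=2.722, apex=9.263, x_land=100.506, impact vy=-13.611
  bounce: vy ← 0.88·13.611 = 11.978
Arc 4: start y=0.000, vy=11.978 → t=2.396, apex=7.173, x_land=126.832, impact vy=-11.978
  bounce: vy ← 0.88·11.978 = 10.540
Arc 5: start y=0.000, vy=10.540 → t=2.108, apex=5.555, x_land=150.000, impact vy=-10.540
  bounce: vy ← 0.88·10.540 = 9.275
Arc 6: start y=0.000, vy=9.275 → t=1.855, apex=4.302, x_land=170.387, impact vy=-9.275
  bounce: vy ← 0.88·9.275 = 8.162
Arc 7: start y=0.000, vy=8.162 → t=1.632, apex=3.331, x_land=188.328, impact vy=-8.162
  bounce: vy ← 0.88·8.162 = 7.183

1 3.330 15.446 36.592
2 3.093 11.961 70.589
3 2.722 9.263 100.506
4 2.396 7.173 126.832
5 2.108 5.555 150.000
6 1.855 4.302 170.387
7 1.632 3.331 188.328
final: 188.328 7.183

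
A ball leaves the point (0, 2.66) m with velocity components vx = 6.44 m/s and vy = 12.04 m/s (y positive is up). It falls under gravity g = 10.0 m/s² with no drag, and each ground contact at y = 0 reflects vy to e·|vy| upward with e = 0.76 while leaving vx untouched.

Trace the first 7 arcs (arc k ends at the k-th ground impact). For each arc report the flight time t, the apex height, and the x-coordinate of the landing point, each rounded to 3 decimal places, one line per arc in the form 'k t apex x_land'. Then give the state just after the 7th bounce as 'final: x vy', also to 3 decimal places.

Arc 1: start y=2.660, vy=12.040 → t=2.612, apex=9.908, x_land=16.819, impact vy=-14.077
  bounce: vy ← 0.76·14.077 = 10.699
Arc 2: start y=0.000, vy=10.699 → t=2.140, apex=5.723, x_land=30.599, impact vy=-10.699
  bounce: vy ← 0.76·10.699 = 8.131
Arc 3: start y=0.000, vy=8.131 → t=1.626, apex=3.306, x_land=41.072, impact vy=-8.131
  bounce: vy ← 0.76·8.131 = 6.179
Arc 4: start y=0.000, vy=6.179 → t=1.236, apex=1.909, x_land=49.031, impact vy=-6.179
  bounce: vy ← 0.76·6.179 = 4.696
Arc 5: start y=0.000, vy=4.696 → t=0.939, apex=1.103, x_land=55.080, impact vy=-4.696
  bounce: vy ← 0.76·4.696 = 3.569
Arc 6: start y=0.000, vy=3.569 → t=0.714, apex=0.637, x_land=59.677, impact vy=-3.569
  bounce: vy ← 0.76·3.569 = 2.713
Arc 7: start y=0.000, vy=2.713 → t=0.543, apex=0.368, x_land=63.171, impact vy=-2.713
  bounce: vy ← 0.76·2.713 = 2.062

1 2.612 9.908 16.819
2 2.140 5.723 30.599
3 1.626 3.306 41.072
4 1.236 1.909 49.031
5 0.939 1.103 55.080
6 0.714 0.637 59.677
7 0.543 0.368 63.171
final: 63.171 2.062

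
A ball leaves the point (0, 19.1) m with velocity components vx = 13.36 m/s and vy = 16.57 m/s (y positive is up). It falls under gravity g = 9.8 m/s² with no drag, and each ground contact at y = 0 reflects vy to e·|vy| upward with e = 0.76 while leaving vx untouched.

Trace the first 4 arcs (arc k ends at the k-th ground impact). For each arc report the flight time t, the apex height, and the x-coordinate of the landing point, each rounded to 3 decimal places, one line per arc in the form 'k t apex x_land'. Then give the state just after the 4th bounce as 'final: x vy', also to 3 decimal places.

1 4.290 33.108 57.317
2 3.951 19.123 110.103
3 3.003 11.046 150.221
4 2.282 6.380 180.710
final: 180.710 8.499

Arc 1: start y=19.100, vy=16.570 → t=4.290, apex=33.108, x_land=57.317, impact vy=-25.474
  bounce: vy ← 0.76·25.474 = 19.360
Arc 2: start y=0.000, vy=19.360 → t=3.951, apex=19.123, x_land=110.103, impact vy=-19.360
  bounce: vy ← 0.76·19.360 = 14.714
Arc 3: start y=0.000, vy=14.714 → t=3.003, apex=11.046, x_land=150.221, impact vy=-14.714
  bounce: vy ← 0.76·14.714 = 11.182
Arc 4: start y=0.000, vy=11.182 → t=2.282, apex=6.380, x_land=180.710, impact vy=-11.182
  bounce: vy ← 0.76·11.182 = 8.499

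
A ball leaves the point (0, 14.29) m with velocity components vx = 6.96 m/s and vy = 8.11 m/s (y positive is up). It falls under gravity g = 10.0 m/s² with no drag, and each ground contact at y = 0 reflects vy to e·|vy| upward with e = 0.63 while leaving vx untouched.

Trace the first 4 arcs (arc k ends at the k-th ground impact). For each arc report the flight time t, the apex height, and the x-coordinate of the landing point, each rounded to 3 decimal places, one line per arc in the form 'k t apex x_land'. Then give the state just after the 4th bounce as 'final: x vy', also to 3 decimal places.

1 2.686 17.579 18.695
2 2.363 6.977 35.138
3 1.488 2.769 45.497
4 0.938 1.099 52.024
final: 52.024 2.954

Arc 1: start y=14.290, vy=8.110 → t=2.686, apex=17.579, x_land=18.695, impact vy=-18.750
  bounce: vy ← 0.63·18.750 = 11.813
Arc 2: start y=0.000, vy=11.813 → t=2.363, apex=6.977, x_land=35.138, impact vy=-11.813
  bounce: vy ← 0.63·11.813 = 7.442
Arc 3: start y=0.000, vy=7.442 → t=1.488, apex=2.769, x_land=45.497, impact vy=-7.442
  bounce: vy ← 0.63·7.442 = 4.688
Arc 4: start y=0.000, vy=4.688 → t=0.938, apex=1.099, x_land=52.024, impact vy=-4.688
  bounce: vy ← 0.63·4.688 = 2.954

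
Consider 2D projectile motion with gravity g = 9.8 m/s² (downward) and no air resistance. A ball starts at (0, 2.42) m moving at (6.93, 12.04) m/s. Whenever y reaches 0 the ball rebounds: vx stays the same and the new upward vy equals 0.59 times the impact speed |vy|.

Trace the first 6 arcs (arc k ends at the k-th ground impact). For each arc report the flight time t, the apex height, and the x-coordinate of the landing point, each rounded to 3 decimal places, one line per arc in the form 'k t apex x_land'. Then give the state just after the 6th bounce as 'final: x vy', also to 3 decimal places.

Arc 1: start y=2.420, vy=12.040 → t=2.644, apex=9.816, x_land=18.322, impact vy=-13.871
  bounce: vy ← 0.59·13.871 = 8.184
Arc 2: start y=0.000, vy=8.184 → t=1.670, apex=3.417, x_land=29.897, impact vy=-8.184
  bounce: vy ← 0.59·8.184 = 4.828
Arc 3: start y=0.000, vy=4.828 → t=0.985, apex=1.189, x_land=36.725, impact vy=-4.828
  bounce: vy ← 0.59·4.828 = 2.849
Arc 4: start y=0.000, vy=2.849 → t=0.581, apex=0.414, x_land=40.754, impact vy=-2.849
  bounce: vy ← 0.59·2.849 = 1.681
Arc 5: start y=0.000, vy=1.681 → t=0.343, apex=0.144, x_land=43.131, impact vy=-1.681
  bounce: vy ← 0.59·1.681 = 0.992
Arc 6: start y=0.000, vy=0.992 → t=0.202, apex=0.050, x_land=44.534, impact vy=-0.992
  bounce: vy ← 0.59·0.992 = 0.585

1 2.644 9.816 18.322
2 1.670 3.417 29.897
3 0.985 1.189 36.725
4 0.581 0.414 40.754
5 0.343 0.144 43.131
6 0.202 0.050 44.534
final: 44.534 0.585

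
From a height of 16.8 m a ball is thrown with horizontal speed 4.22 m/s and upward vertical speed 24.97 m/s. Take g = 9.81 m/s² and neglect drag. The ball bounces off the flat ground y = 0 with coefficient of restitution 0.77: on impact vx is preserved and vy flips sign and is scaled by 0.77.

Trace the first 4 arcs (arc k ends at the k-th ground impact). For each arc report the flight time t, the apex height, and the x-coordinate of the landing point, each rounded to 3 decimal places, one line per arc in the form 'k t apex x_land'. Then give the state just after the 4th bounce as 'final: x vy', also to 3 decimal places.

1 5.692 48.579 24.022
2 4.846 28.802 44.474
3 3.732 17.077 60.222
4 2.873 10.125 72.348
final: 72.348 10.853

Arc 1: start y=16.800, vy=24.970 → t=5.692, apex=48.579, x_land=24.022, impact vy=-30.873
  bounce: vy ← 0.77·30.873 = 23.772
Arc 2: start y=0.000, vy=23.772 → t=4.846, apex=28.802, x_land=44.474, impact vy=-23.772
  bounce: vy ← 0.77·23.772 = 18.304
Arc 3: start y=0.000, vy=18.304 → t=3.732, apex=17.077, x_land=60.222, impact vy=-18.304
  bounce: vy ← 0.77·18.304 = 14.094
Arc 4: start y=0.000, vy=14.094 → t=2.873, apex=10.125, x_land=72.348, impact vy=-14.094
  bounce: vy ← 0.77·14.094 = 10.853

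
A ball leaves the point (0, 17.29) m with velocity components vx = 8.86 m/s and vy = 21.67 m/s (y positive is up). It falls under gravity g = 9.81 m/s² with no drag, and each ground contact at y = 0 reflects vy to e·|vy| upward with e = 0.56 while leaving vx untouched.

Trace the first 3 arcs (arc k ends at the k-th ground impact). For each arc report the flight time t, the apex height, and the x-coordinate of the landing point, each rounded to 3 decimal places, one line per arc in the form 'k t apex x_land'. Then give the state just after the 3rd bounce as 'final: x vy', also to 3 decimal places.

1 5.108 41.224 45.257
2 3.247 12.928 74.025
3 1.818 4.054 90.135
final: 90.135 4.994

Arc 1: start y=17.290, vy=21.670 → t=5.108, apex=41.224, x_land=45.257, impact vy=-28.440
  bounce: vy ← 0.56·28.440 = 15.926
Arc 2: start y=0.000, vy=15.926 → t=3.247, apex=12.928, x_land=74.025, impact vy=-15.926
  bounce: vy ← 0.56·15.926 = 8.919
Arc 3: start y=0.000, vy=8.919 → t=1.818, apex=4.054, x_land=90.135, impact vy=-8.919
  bounce: vy ← 0.56·8.919 = 4.994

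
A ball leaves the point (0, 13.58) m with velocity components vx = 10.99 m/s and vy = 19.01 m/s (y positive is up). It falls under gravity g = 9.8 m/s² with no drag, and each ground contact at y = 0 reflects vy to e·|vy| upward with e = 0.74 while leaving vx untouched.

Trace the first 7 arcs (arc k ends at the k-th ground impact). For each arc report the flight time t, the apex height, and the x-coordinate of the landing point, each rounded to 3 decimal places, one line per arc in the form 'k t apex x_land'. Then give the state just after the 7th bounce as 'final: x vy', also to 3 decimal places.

1 4.496 32.018 49.411
2 3.783 17.533 90.989
3 2.800 9.601 121.756
4 2.072 5.258 144.524
5 1.533 2.879 161.372
6 1.134 1.577 173.839
7 0.839 0.863 183.065
final: 183.065 3.044

Arc 1: start y=13.580, vy=19.010 → t=4.496, apex=32.018, x_land=49.411, impact vy=-25.051
  bounce: vy ← 0.74·25.051 = 18.538
Arc 2: start y=0.000, vy=18.538 → t=3.783, apex=17.533, x_land=90.989, impact vy=-18.538
  bounce: vy ← 0.74·18.538 = 13.718
Arc 3: start y=0.000, vy=13.718 → t=2.800, apex=9.601, x_land=121.756, impact vy=-13.718
  bounce: vy ← 0.74·13.718 = 10.151
Arc 4: start y=0.000, vy=10.151 → t=2.072, apex=5.258, x_land=144.524, impact vy=-10.151
  bounce: vy ← 0.74·10.151 = 7.512
Arc 5: start y=0.000, vy=7.512 → t=1.533, apex=2.879, x_land=161.372, impact vy=-7.512
  bounce: vy ← 0.74·7.512 = 5.559
Arc 6: start y=0.000, vy=5.559 → t=1.134, apex=1.577, x_land=173.839, impact vy=-5.559
  bounce: vy ← 0.74·5.559 = 4.114
Arc 7: start y=0.000, vy=4.114 → t=0.839, apex=0.863, x_land=183.065, impact vy=-4.114
  bounce: vy ← 0.74·4.114 = 3.044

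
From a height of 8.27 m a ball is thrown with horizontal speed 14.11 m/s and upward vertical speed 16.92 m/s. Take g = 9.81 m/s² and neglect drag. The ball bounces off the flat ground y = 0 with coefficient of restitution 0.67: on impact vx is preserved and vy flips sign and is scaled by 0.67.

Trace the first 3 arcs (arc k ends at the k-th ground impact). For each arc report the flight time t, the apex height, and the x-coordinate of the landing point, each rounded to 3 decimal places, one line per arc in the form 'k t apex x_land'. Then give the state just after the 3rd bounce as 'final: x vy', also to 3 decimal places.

Arc 1: start y=8.270, vy=16.920 → t=3.884, apex=22.862, x_land=54.799, impact vy=-21.179
  bounce: vy ← 0.67·21.179 = 14.190
Arc 2: start y=0.000, vy=14.190 → t=2.893, apex=10.263, x_land=95.618, impact vy=-14.190
  bounce: vy ← 0.67·14.190 = 9.507
Arc 3: start y=0.000, vy=9.507 → t=1.938, apex=4.607, x_land=122.967, impact vy=-9.507
  bounce: vy ← 0.67·9.507 = 6.370

1 3.884 22.862 54.799
2 2.893 10.263 95.618
3 1.938 4.607 122.967
final: 122.967 6.370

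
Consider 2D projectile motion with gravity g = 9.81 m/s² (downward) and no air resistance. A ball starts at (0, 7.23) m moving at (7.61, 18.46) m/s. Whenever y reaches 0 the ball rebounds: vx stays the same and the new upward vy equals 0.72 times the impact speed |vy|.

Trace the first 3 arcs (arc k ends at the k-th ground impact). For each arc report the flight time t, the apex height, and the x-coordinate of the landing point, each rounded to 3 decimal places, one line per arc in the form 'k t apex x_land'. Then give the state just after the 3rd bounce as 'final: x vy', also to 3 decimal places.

Arc 1: start y=7.230, vy=18.460 → t=4.121, apex=24.599, x_land=31.362, impact vy=-21.969
  bounce: vy ← 0.72·21.969 = 15.817
Arc 2: start y=0.000, vy=15.817 → t=3.225, apex=12.752, x_land=55.903, impact vy=-15.817
  bounce: vy ← 0.72·15.817 = 11.389
Arc 3: start y=0.000, vy=11.389 → t=2.322, apex=6.611, x_land=73.572, impact vy=-11.389
  bounce: vy ← 0.72·11.389 = 8.200

1 4.121 24.599 31.362
2 3.225 12.752 55.903
3 2.322 6.611 73.572
final: 73.572 8.200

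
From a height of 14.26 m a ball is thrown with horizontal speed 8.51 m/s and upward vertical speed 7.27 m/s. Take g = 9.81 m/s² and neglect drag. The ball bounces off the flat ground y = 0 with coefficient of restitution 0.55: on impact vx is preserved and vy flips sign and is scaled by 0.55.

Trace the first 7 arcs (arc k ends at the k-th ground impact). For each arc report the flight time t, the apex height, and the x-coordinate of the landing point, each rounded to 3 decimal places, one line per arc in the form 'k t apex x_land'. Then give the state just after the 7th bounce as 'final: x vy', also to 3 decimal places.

1 2.600 16.954 22.128
2 2.045 5.129 39.531
3 1.125 1.551 49.103
4 0.619 0.469 54.368
5 0.340 0.142 57.263
6 0.187 0.043 58.856
7 0.103 0.013 59.732
final: 59.732 0.278

Arc 1: start y=14.260, vy=7.270 → t=2.600, apex=16.954, x_land=22.128, impact vy=-18.238
  bounce: vy ← 0.55·18.238 = 10.031
Arc 2: start y=0.000, vy=10.031 → t=2.045, apex=5.129, x_land=39.531, impact vy=-10.031
  bounce: vy ← 0.55·10.031 = 5.517
Arc 3: start y=0.000, vy=5.517 → t=1.125, apex=1.551, x_land=49.103, impact vy=-5.517
  bounce: vy ← 0.55·5.517 = 3.034
Arc 4: start y=0.000, vy=3.034 → t=0.619, apex=0.469, x_land=54.368, impact vy=-3.034
  bounce: vy ← 0.55·3.034 = 1.669
Arc 5: start y=0.000, vy=1.669 → t=0.340, apex=0.142, x_land=57.263, impact vy=-1.669
  bounce: vy ← 0.55·1.669 = 0.918
Arc 6: start y=0.000, vy=0.918 → t=0.187, apex=0.043, x_land=58.856, impact vy=-0.918
  bounce: vy ← 0.55·0.918 = 0.505
Arc 7: start y=0.000, vy=0.505 → t=0.103, apex=0.013, x_land=59.732, impact vy=-0.505
  bounce: vy ← 0.55·0.505 = 0.278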